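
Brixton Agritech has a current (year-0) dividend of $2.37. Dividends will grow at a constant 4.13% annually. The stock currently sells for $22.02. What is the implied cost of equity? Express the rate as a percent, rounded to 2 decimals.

15.34%

Rearranging the constant-growth DDM: r = D₁/P₀ + g.
D₁ = 2.37 × (1 + 0.0413) = 2.4679.
r = 2.4679 / 22.02 + 0.0413 = 0.11207 + 0.0413 = 0.15337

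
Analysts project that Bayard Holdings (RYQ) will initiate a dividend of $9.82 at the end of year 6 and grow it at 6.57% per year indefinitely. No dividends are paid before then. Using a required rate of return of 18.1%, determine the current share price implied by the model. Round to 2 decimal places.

Deferred-dividend DDM. At t=5 the remaining stream is a growing perpetuity with first payment D_6 = 9.82.
V_5 = D_6/(r−g) = 9.82/(0.181−0.0657) = 85.1691
P₀ = V_5/(1+r)^5 = 85.1691/(1+0.181)^5 = 37.0709

$37.07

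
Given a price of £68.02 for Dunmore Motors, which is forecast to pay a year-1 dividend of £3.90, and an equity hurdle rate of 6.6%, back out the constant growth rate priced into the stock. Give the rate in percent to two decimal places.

0.87%

From P₀ = D₁/(r − g), the implied growth is g = r − D₁/P₀.
g = 0.066 − 3.90/68.02 = 0.066 − 0.05734 = 0.00866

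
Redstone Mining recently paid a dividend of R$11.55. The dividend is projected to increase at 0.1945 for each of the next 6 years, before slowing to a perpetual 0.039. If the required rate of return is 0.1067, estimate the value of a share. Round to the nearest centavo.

R$371.55

Two-stage DDM. Project D₁…D_6 at 0.1945, terminal growth 0.039, discount at r = 0.1067.
D_1 = 13.7965
D_2 = 16.4799
D_3 = 19.6852
D_4 = 23.5140
D_5 = 28.0875
D_6 = 33.5505
Terminal value at t=6: TV = D_7/(r−g) = 34.8590/(0.1067−0.039) = 514.9034
P₀ = 13.7965/(1+0.1067)^1 + 16.4799/(1+0.1067)^2 + 19.6852/(1+0.1067)^3 + 23.5140/(1+0.1067)^4 + 28.0875/(1+0.1067)^5 + 33.5505/(1+0.1067)^6 + 514.9034/(1+0.1067)^6 = 371.5492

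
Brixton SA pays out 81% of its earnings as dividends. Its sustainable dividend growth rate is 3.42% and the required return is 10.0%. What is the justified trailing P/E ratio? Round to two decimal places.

Justified trailing P/E = b(1+g)/(r−g) = 0.81×(1+0.0342)/(0.1−0.0342) = 12.7310

12.73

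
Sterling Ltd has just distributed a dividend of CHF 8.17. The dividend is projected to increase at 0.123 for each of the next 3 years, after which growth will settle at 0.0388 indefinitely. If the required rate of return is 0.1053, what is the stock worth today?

Two-stage DDM. Project D₁…D_3 at 0.123, terminal growth 0.0388, discount at r = 0.1053.
D_1 = 9.1749
D_2 = 10.3034
D_3 = 11.5707
Terminal value at t=3: TV = D_4/(r−g) = 12.0197/(0.1053−0.0388) = 180.7472
P₀ = 9.1749/(1+0.1053)^1 + 10.3034/(1+0.1053)^2 + 11.5707/(1+0.1053)^3 + 180.7472/(1+0.1053)^3 = 159.1573

CHF 159.16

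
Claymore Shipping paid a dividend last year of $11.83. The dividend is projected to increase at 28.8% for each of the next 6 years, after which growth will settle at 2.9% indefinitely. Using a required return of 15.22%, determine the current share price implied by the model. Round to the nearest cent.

Two-stage DDM. Project D₁…D_6 at 0.288, terminal growth 0.029, discount at r = 0.1522.
D_1 = 15.2370
D_2 = 19.6253
D_3 = 25.2774
D_4 = 32.5573
D_5 = 41.9338
D_6 = 54.0107
Terminal value at t=6: TV = D_7/(r−g) = 55.5770/(0.1522−0.029) = 451.1122
P₀ = 15.2370/(1+0.1522)^1 + 19.6253/(1+0.1522)^2 + 25.2774/(1+0.1522)^3 + 32.5573/(1+0.1522)^4 + 41.9338/(1+0.1522)^5 + 54.0107/(1+0.1522)^6 + 451.1122/(1+0.1522)^6 = 299.5444

$299.54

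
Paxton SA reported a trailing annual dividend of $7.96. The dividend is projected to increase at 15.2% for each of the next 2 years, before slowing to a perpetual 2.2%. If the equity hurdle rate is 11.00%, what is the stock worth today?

Two-stage DDM. Project D₁…D_2 at 0.152, terminal growth 0.022, discount at r = 0.11.
D_1 = 9.1699
D_2 = 10.5637
Terminal value at t=2: TV = D_3/(r−g) = 10.7962/(0.11−0.022) = 122.6835
P₀ = 9.1699/(1+0.11)^1 + 10.5637/(1+0.11)^2 + 122.6835/(1+0.11)^2 = 116.4077

$116.41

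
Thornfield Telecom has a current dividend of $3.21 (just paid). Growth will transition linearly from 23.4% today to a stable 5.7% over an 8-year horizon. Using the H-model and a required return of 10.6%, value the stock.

H-model: P₀ = D₀[(1+g_L) + H(g_S−g_L)]/(r−g_L), with H = 8/2 = 4.
P₀ = 3.21 × [(1+0.057) + 4×(0.234−0.057)] / (0.106−0.057)
   = 3.21 × 1.7650 / 0.049 = 115.6255

$115.63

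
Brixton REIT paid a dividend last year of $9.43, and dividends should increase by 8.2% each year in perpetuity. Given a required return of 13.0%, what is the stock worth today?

$212.57

Gordon growth model: P₀ = D₁/(r − g). D₁ = 9.43 × (1 + 0.082) = 10.2033.
P₀ = 10.2033 / (0.13 − 0.082) = 10.2033 / 0.048 = 212.5679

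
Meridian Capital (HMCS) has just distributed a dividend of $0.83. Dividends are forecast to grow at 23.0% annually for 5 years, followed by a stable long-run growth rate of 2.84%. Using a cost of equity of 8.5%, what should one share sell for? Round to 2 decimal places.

$34.38

Two-stage DDM. Project D₁…D_5 at 0.23, terminal growth 0.0284, discount at r = 0.085.
D_1 = 1.0209
D_2 = 1.2557
D_3 = 1.5445
D_4 = 1.8998
D_5 = 2.3367
Terminal value at t=5: TV = D_6/(r−g) = 2.4031/(0.085−0.0284) = 42.4570
P₀ = 1.0209/(1+0.085)^1 + 1.2557/(1+0.085)^2 + 1.5445/(1+0.085)^3 + 1.8998/(1+0.085)^4 + 2.3367/(1+0.085)^5 + 42.4570/(1+0.085)^5 = 34.3775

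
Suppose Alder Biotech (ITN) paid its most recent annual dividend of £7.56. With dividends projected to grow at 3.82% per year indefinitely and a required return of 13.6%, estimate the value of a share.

Gordon growth model: P₀ = D₁/(r − g). D₁ = 7.56 × (1 + 0.0382) = 7.8488.
P₀ = 7.8488 / (0.136 − 0.0382) = 7.8488 / 0.0978 = 80.2535

£80.25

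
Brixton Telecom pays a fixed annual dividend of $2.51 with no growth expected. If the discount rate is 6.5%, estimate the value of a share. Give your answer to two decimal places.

Zero-growth DDM (perpetuity): P₀ = D/r = 2.51 / 0.065 = 38.6154

$38.62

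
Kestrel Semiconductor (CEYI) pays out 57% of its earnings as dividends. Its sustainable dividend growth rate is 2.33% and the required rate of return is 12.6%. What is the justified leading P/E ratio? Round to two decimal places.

Justified leading P/E = b/(r−g) = 0.57/(0.126−0.0233) = 5.5501

5.55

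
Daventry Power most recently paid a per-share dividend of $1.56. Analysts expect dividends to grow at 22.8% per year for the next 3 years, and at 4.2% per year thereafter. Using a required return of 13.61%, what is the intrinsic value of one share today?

$27.29

Two-stage DDM. Project D₁…D_3 at 0.228, terminal growth 0.042, discount at r = 0.1361.
D_1 = 1.9157
D_2 = 2.3525
D_3 = 2.8888
Terminal value at t=3: TV = D_4/(r−g) = 3.0101/(0.1361−0.042) = 31.9888
P₀ = 1.9157/(1+0.1361)^1 + 2.3525/(1+0.1361)^2 + 2.8888/(1+0.1361)^3 + 31.9888/(1+0.1361)^3 = 27.2934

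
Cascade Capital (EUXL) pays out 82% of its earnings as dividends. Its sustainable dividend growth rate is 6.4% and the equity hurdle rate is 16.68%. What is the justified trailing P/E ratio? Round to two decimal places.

8.49

Justified trailing P/E = b(1+g)/(r−g) = 0.82×(1+0.064)/(0.1668−0.064) = 8.4872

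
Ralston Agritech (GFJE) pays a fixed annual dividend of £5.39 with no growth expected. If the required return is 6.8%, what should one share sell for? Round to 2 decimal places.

£79.26

Zero-growth DDM (perpetuity): P₀ = D/r = 5.39 / 0.068 = 79.2647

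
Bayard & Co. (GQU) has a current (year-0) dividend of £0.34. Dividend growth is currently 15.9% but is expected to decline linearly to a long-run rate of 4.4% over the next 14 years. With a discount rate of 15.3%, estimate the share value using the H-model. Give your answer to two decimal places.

£5.77

H-model: P₀ = D₀[(1+g_L) + H(g_S−g_L)]/(r−g_L), with H = 14/2 = 7.
P₀ = 0.34 × [(1+0.044) + 7×(0.159−0.044)] / (0.153−0.044)
   = 0.34 × 1.8490 / 0.109 = 5.7675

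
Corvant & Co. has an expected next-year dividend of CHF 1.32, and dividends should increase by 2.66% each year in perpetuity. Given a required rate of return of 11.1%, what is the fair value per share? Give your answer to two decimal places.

CHF 15.64

Gordon growth model: P₀ = D₁/(r − g), with D₁ = 1.32 given directly.
P₀ = 1.3200 / (0.111 − 0.0266) = 1.3200 / 0.0844 = 15.6398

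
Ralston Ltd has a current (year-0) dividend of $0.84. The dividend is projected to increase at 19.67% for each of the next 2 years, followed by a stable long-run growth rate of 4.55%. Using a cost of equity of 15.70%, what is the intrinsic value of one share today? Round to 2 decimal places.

Two-stage DDM. Project D₁…D_2 at 0.1967, terminal growth 0.0455, discount at r = 0.157.
D_1 = 1.0052
D_2 = 1.2030
Terminal value at t=2: TV = D_3/(r−g) = 1.2577/(0.157−0.0455) = 11.2797
P₀ = 1.0052/(1+0.157)^1 + 1.2030/(1+0.157)^2 + 11.2797/(1+0.157)^2 = 10.1937

$10.19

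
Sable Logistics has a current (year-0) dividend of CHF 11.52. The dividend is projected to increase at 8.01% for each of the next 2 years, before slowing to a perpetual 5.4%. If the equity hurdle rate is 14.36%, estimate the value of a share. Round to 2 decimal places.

CHF 142.04

Two-stage DDM. Project D₁…D_2 at 0.0801, terminal growth 0.054, discount at r = 0.1436.
D_1 = 12.4428
D_2 = 13.4394
Terminal value at t=2: TV = D_3/(r−g) = 14.1651/(0.1436−0.054) = 158.0931
P₀ = 12.4428/(1+0.1436)^1 + 13.4394/(1+0.1436)^2 + 158.0931/(1+0.1436)^2 = 142.0394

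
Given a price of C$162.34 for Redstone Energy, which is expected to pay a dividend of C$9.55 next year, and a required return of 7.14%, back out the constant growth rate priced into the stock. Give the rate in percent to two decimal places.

From P₀ = D₁/(r − g), the implied growth is g = r − D₁/P₀.
g = 0.0714 − 9.55/162.34 = 0.0714 − 0.05883 = 0.01257

1.26%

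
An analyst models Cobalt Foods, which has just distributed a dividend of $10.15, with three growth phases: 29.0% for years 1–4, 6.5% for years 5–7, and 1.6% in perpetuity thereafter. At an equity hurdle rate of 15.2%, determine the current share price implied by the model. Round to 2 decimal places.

Three-stage DDM. Project D₁…D_7; terminal Gordon value at t=7 with g = 0.016; discount at r = 0.152.
D_1 = 13.0935
D_2 = 16.8906
D_3 = 21.7889
D_4 = 28.1077
D_5 = 29.9347
D_6 = 31.8804
D_7 = 33.9527
TV_7 = 34.4959/(0.152−0.016) = 253.6463
P₀ = Σ Dₜ/(1+r)ᵗ + TV_7/(1+r)^7 = 189.5106

$189.51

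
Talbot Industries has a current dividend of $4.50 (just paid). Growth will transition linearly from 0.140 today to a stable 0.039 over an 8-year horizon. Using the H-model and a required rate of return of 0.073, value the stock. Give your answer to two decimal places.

H-model: P₀ = D₀[(1+g_L) + H(g_S−g_L)]/(r−g_L), with H = 8/2 = 4.
P₀ = 4.50 × [(1+0.039) + 4×(0.14−0.039)] / (0.073−0.039)
   = 4.50 × 1.4430 / 0.034 = 190.9853

$190.99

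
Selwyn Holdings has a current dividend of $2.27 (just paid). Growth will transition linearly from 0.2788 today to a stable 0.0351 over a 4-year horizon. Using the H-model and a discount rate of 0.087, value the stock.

H-model: P₀ = D₀[(1+g_L) + H(g_S−g_L)]/(r−g_L), with H = 4/2 = 2.
P₀ = 2.27 × [(1+0.0351) + 2×(0.2788−0.0351)] / (0.087−0.0351)
   = 2.27 × 1.5225 / 0.0519 = 66.5910

$66.59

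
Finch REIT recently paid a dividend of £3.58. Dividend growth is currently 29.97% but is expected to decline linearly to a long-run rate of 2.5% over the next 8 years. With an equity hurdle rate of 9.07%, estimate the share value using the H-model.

£115.73

H-model: P₀ = D₀[(1+g_L) + H(g_S−g_L)]/(r−g_L), with H = 8/2 = 4.
P₀ = 3.58 × [(1+0.025) + 4×(0.2997−0.025)] / (0.0907−0.025)
   = 3.58 × 2.1238 / 0.0657 = 115.7261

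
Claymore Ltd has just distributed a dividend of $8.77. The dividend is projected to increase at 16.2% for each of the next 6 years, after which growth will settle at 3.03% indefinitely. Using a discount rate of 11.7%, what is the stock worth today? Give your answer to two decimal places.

$192.65

Two-stage DDM. Project D₁…D_6 at 0.162, terminal growth 0.0303, discount at r = 0.117.
D_1 = 10.1907
D_2 = 11.8416
D_3 = 13.7600
D_4 = 15.9891
D_5 = 18.5793
D_6 = 21.5892
Terminal value at t=6: TV = D_7/(r−g) = 22.2433/(0.117−0.0303) = 256.5553
P₀ = 10.1907/(1+0.117)^1 + 11.8416/(1+0.117)^2 + 13.7600/(1+0.117)^3 + 15.9891/(1+0.117)^4 + 18.5793/(1+0.117)^5 + 21.5892/(1+0.117)^6 + 256.5553/(1+0.117)^6 = 192.6459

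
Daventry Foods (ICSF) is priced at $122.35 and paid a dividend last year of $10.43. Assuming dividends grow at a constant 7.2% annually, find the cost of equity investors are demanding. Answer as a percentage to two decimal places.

16.34%

Rearranging the constant-growth DDM: r = D₁/P₀ + g.
D₁ = 10.43 × (1 + 0.072) = 11.1810.
r = 11.1810 / 122.35 + 0.072 = 0.09139 + 0.072 = 0.16339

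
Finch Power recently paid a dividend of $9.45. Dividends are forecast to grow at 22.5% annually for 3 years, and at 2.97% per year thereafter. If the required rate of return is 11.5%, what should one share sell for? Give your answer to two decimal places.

$185.60

Two-stage DDM. Project D₁…D_3 at 0.225, terminal growth 0.0297, discount at r = 0.115.
D_1 = 11.5762
D_2 = 14.1809
D_3 = 17.3716
Terminal value at t=3: TV = D_4/(r−g) = 17.8875/(0.115−0.0297) = 209.7016
P₀ = 11.5762/(1+0.115)^1 + 14.1809/(1+0.115)^2 + 17.3716/(1+0.115)^3 + 209.7016/(1+0.115)^3 = 185.5992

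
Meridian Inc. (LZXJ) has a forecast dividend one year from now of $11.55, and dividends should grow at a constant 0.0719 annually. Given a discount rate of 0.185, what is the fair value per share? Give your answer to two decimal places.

$102.12

Gordon growth model: P₀ = D₁/(r − g), with D₁ = 11.55 given directly.
P₀ = 11.5500 / (0.185 − 0.0719) = 11.5500 / 0.1131 = 102.1220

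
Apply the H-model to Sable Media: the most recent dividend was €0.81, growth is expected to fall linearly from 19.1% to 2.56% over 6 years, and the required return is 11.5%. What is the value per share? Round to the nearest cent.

€13.79

H-model: P₀ = D₀[(1+g_L) + H(g_S−g_L)]/(r−g_L), with H = 6/2 = 3.
P₀ = 0.81 × [(1+0.0256) + 3×(0.191−0.0256)] / (0.115−0.0256)
   = 0.81 × 1.5218 / 0.0894 = 13.7881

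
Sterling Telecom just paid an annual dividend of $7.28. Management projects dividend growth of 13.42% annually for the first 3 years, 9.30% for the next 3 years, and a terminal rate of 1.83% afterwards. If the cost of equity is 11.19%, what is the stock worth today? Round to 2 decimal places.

$124.98

Three-stage DDM. Project D₁…D_6; terminal Gordon value at t=6 with g = 0.0183; discount at r = 0.1119.
D_1 = 8.2570
D_2 = 9.3651
D_3 = 10.6219
D_4 = 11.6097
D_5 = 12.6894
D_6 = 13.8695
TV_6 = 14.1233/(0.1119−0.0183) = 150.8901
P₀ = Σ Dₜ/(1+r)ᵗ + TV_6/(1+r)^6 = 124.9777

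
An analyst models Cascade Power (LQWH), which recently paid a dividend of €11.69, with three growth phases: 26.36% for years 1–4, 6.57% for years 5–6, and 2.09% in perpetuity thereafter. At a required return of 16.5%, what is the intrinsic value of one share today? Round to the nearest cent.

Three-stage DDM. Project D₁…D_6; terminal Gordon value at t=6 with g = 0.0209; discount at r = 0.165.
D_1 = 14.7715
D_2 = 18.6652
D_3 = 23.5854
D_4 = 29.8025
D_5 = 31.7605
D_6 = 33.8472
TV_6 = 34.5546/(0.165−0.0209) = 239.7961
P₀ = Σ Dₜ/(1+r)ᵗ + TV_6/(1+r)^6 = 181.7806

€181.78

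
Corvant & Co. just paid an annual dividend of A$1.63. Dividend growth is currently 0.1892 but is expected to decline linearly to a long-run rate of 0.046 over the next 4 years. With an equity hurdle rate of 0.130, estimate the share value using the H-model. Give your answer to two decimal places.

H-model: P₀ = D₀[(1+g_L) + H(g_S−g_L)]/(r−g_L), with H = 4/2 = 2.
P₀ = 1.63 × [(1+0.046) + 2×(0.1892−0.046)] / (0.13−0.046)
   = 1.63 × 1.3324 / 0.084 = 25.8549

A$25.85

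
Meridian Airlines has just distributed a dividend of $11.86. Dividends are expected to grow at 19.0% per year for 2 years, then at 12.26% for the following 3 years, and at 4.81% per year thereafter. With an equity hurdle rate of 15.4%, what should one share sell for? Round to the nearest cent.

Three-stage DDM. Project D₁…D_5; terminal Gordon value at t=5 with g = 0.0481; discount at r = 0.154.
D_1 = 14.1134
D_2 = 16.7949
D_3 = 18.8540
D_4 = 21.1655
D_5 = 23.7604
TV_5 = 24.9033/(0.154−0.0481) = 235.1584
P₀ = Σ Dₜ/(1+r)ᵗ + TV_5/(1+r)^5 = 175.5572

$175.56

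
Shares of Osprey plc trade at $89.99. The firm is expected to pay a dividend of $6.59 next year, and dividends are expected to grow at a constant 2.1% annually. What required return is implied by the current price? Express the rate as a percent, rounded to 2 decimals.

Rearranging the constant-growth DDM: r = D₁/P₀ + g.
r = 6.5900 / 89.99 + 0.021 = 0.07323 + 0.021 = 0.09423

9.42%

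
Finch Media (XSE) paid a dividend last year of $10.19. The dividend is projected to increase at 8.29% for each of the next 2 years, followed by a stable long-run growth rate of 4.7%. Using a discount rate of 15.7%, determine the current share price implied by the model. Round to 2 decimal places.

$103.43

Two-stage DDM. Project D₁…D_2 at 0.0829, terminal growth 0.047, discount at r = 0.157.
D_1 = 11.0348
D_2 = 11.9495
Terminal value at t=2: TV = D_3/(r−g) = 12.5112/(0.157−0.047) = 113.7378
P₀ = 11.0348/(1+0.157)^1 + 11.9495/(1+0.157)^2 + 113.7378/(1+0.157)^2 = 103.4286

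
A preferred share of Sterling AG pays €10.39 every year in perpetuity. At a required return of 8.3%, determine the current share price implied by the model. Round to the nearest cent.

€125.18

Zero-growth DDM (perpetuity): P₀ = D/r = 10.39 / 0.083 = 125.1807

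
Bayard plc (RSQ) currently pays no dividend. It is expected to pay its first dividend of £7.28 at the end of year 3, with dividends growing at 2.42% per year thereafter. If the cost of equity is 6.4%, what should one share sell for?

Deferred-dividend DDM. At t=2 the remaining stream is a growing perpetuity with first payment D_3 = 7.28.
V_2 = D_3/(r−g) = 7.28/(0.064−0.0242) = 182.9146
P₀ = V_2/(1+r)^2 = 182.9146/(1+0.064)^2 = 161.5716

£161.57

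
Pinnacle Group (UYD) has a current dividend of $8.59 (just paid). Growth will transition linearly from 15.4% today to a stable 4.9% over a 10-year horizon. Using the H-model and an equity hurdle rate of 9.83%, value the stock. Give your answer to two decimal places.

$274.25

H-model: P₀ = D₀[(1+g_L) + H(g_S−g_L)]/(r−g_L), with H = 10/2 = 5.
P₀ = 8.59 × [(1+0.049) + 5×(0.154−0.049)] / (0.0983−0.049)
   = 8.59 × 1.5740 / 0.0493 = 274.2527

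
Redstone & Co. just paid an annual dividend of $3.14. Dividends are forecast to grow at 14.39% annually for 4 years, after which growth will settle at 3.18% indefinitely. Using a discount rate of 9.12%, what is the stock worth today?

Two-stage DDM. Project D₁…D_4 at 0.1439, terminal growth 0.0318, discount at r = 0.0912.
D_1 = 3.5918
D_2 = 4.1087
D_3 = 4.7000
D_4 = 5.3763
Terminal value at t=4: TV = D_5/(r−g) = 5.5472/(0.0912−0.0318) = 93.3880
P₀ = 3.5918/(1+0.0912)^1 + 4.1087/(1+0.0912)^2 + 4.7000/(1+0.0912)^3 + 5.3763/(1+0.0912)^4 + 93.3880/(1+0.0912)^4 = 80.0194

$80.02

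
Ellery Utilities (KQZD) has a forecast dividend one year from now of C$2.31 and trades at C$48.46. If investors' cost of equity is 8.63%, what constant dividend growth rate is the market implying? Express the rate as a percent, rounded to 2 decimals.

From P₀ = D₁/(r − g), the implied growth is g = r − D₁/P₀.
g = 0.0863 − 2.31/48.46 = 0.0863 − 0.04767 = 0.03863

3.86%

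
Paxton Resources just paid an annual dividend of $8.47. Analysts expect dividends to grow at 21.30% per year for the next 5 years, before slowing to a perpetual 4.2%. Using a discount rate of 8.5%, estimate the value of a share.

$418.37

Two-stage DDM. Project D₁…D_5 at 0.213, terminal growth 0.042, discount at r = 0.085.
D_1 = 10.2741
D_2 = 12.4625
D_3 = 15.1170
D_4 = 18.3369
D_5 = 22.2427
Terminal value at t=5: TV = D_6/(r−g) = 23.1769/(0.085−0.042) = 538.9974
P₀ = 10.2741/(1+0.085)^1 + 12.4625/(1+0.085)^2 + 15.1170/(1+0.085)^3 + 18.3369/(1+0.085)^4 + 22.2427/(1+0.085)^5 + 538.9974/(1+0.085)^5 = 418.3724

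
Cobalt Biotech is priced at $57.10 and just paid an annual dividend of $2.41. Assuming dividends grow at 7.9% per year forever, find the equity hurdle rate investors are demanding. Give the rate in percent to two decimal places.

12.45%

Rearranging the constant-growth DDM: r = D₁/P₀ + g.
D₁ = 2.41 × (1 + 0.079) = 2.6004.
r = 2.6004 / 57.10 + 0.079 = 0.04554 + 0.079 = 0.12454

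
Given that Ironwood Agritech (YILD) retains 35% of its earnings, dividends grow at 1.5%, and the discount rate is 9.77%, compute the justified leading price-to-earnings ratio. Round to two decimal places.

7.86

Payout ratio b = 1 − 0.35 = 0.65.
Justified leading P/E = b/(r−g) = 0.65/(0.0977−0.015) = 7.8597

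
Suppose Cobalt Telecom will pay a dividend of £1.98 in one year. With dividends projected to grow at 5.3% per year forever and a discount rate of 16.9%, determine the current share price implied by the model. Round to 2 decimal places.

Gordon growth model: P₀ = D₁/(r − g), with D₁ = 1.98 given directly.
P₀ = 1.9800 / (0.169 − 0.053) = 1.9800 / 0.116 = 17.0690

£17.07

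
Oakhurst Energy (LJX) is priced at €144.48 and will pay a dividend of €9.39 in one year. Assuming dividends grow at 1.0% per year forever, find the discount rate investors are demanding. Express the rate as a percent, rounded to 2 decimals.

7.50%

Rearranging the constant-growth DDM: r = D₁/P₀ + g.
r = 9.3900 / 144.48 + 0.01 = 0.06499 + 0.01 = 0.07499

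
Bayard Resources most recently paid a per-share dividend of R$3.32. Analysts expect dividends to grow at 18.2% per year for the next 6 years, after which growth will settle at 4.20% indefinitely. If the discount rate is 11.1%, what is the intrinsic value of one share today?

Two-stage DDM. Project D₁…D_6 at 0.182, terminal growth 0.042, discount at r = 0.111.
D_1 = 3.9242
D_2 = 4.6385
D_3 = 5.4826
D_4 = 6.4805
D_5 = 7.6599
D_6 = 9.0541
Terminal value at t=6: TV = D_7/(r−g) = 9.4343/(0.111−0.042) = 136.7293
P₀ = 3.9242/(1+0.111)^1 + 4.6385/(1+0.111)^2 + 5.4826/(1+0.111)^3 + 6.4805/(1+0.111)^4 + 7.6599/(1+0.111)^5 + 9.0541/(1+0.111)^6 + 136.7293/(1+0.111)^6 = 97.5888

R$97.59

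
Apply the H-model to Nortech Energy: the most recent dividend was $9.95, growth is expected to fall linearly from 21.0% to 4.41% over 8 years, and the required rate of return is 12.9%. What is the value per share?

$200.14

H-model: P₀ = D₀[(1+g_L) + H(g_S−g_L)]/(r−g_L), with H = 8/2 = 4.
P₀ = 9.95 × [(1+0.0441) + 4×(0.21−0.0441)] / (0.129−0.0441)
   = 9.95 × 1.7077 / 0.0849 = 200.1368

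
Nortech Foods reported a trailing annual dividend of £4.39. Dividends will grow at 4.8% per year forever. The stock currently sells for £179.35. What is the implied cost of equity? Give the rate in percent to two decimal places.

Rearranging the constant-growth DDM: r = D₁/P₀ + g.
D₁ = 4.39 × (1 + 0.048) = 4.6007.
r = 4.6007 / 179.35 + 0.048 = 0.02565 + 0.048 = 0.07365

7.37%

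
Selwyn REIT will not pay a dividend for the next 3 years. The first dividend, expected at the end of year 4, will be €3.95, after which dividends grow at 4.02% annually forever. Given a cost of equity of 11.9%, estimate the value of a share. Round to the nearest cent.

Deferred-dividend DDM. At t=3 the remaining stream is a growing perpetuity with first payment D_4 = 3.95.
V_3 = D_4/(r−g) = 3.95/(0.119−0.0402) = 50.1269
P₀ = V_3/(1+r)^3 = 50.1269/(1+0.119)^3 = 35.7751

€35.78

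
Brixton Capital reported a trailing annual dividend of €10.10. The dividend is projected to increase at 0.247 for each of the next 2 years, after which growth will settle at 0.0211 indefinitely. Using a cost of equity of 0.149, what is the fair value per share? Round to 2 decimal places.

€117.83

Two-stage DDM. Project D₁…D_2 at 0.247, terminal growth 0.0211, discount at r = 0.149.
D_1 = 12.5947
D_2 = 15.7056
Terminal value at t=2: TV = D_3/(r−g) = 16.0370/(0.149−0.0211) = 125.3869
P₀ = 12.5947/(1+0.149)^1 + 15.7056/(1+0.149)^2 + 125.3869/(1+0.149)^2 = 117.8334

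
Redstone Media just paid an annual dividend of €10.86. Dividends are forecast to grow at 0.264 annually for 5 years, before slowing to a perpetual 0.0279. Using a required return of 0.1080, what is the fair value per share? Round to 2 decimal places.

Two-stage DDM. Project D₁…D_5 at 0.264, terminal growth 0.0279, discount at r = 0.108.
D_1 = 13.7270
D_2 = 17.3510
D_3 = 21.9316
D_4 = 27.7216
D_5 = 35.0401
Terminal value at t=5: TV = D_6/(r−g) = 36.0177/(0.108−0.0279) = 449.6593
P₀ = 13.7270/(1+0.108)^1 + 17.3510/(1+0.108)^2 + 21.9316/(1+0.108)^3 + 27.7216/(1+0.108)^4 + 35.0401/(1+0.108)^5 + 449.6593/(1+0.108)^5 = 351.2898

€351.29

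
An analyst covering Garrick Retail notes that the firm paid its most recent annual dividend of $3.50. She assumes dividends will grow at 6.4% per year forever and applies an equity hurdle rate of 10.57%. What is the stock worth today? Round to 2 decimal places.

Gordon growth model: P₀ = D₁/(r − g). D₁ = 3.50 × (1 + 0.064) = 3.7240.
P₀ = 3.7240 / (0.1057 − 0.064) = 3.7240 / 0.0417 = 89.3046

$89.30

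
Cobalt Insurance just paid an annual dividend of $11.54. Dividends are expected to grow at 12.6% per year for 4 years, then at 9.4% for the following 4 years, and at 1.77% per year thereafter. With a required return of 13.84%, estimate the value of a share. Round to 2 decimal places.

Three-stage DDM. Project D₁…D_8; terminal Gordon value at t=8 with g = 0.0177; discount at r = 0.1384.
D_1 = 12.9940
D_2 = 14.6313
D_3 = 16.4748
D_4 = 18.5507
D_5 = 20.2944
D_6 = 22.2021
D_7 = 24.2891
D_8 = 26.5723
TV_8 = 27.0426/(0.1384−0.0177) = 224.0480
P₀ = Σ Dₜ/(1+r)ᵗ + TV_8/(1+r)^8 = 164.3844

$164.38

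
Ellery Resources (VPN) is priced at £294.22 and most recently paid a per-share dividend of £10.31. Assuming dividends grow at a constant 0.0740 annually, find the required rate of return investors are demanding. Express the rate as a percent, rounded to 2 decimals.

Rearranging the constant-growth DDM: r = D₁/P₀ + g.
D₁ = 10.31 × (1 + 0.074) = 11.0729.
r = 11.0729 / 294.22 + 0.074 = 0.03763 + 0.074 = 0.11163

11.16%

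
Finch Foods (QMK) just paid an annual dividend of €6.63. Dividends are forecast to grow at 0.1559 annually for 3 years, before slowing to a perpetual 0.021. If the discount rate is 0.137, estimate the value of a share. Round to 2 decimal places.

Two-stage DDM. Project D₁…D_3 at 0.1559, terminal growth 0.021, discount at r = 0.137.
D_1 = 7.6636
D_2 = 8.8584
D_3 = 10.2394
Terminal value at t=3: TV = D_4/(r−g) = 10.4544/(0.137−0.021) = 90.1243
P₀ = 7.6636/(1+0.137)^1 + 8.8584/(1+0.137)^2 + 10.2394/(1+0.137)^3 + 90.1243/(1+0.137)^3 = 81.8728

€81.87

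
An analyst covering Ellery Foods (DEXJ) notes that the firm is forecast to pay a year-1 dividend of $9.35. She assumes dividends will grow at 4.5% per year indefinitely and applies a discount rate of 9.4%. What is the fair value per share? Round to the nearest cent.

Gordon growth model: P₀ = D₁/(r − g), with D₁ = 9.35 given directly.
P₀ = 9.3500 / (0.094 − 0.045) = 9.3500 / 0.049 = 190.8163

$190.82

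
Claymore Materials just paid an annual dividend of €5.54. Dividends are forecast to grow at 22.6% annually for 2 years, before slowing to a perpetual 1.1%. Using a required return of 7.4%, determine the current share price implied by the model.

€129.39

Two-stage DDM. Project D₁…D_2 at 0.226, terminal growth 0.011, discount at r = 0.074.
D_1 = 6.7920
D_2 = 8.3270
Terminal value at t=2: TV = D_3/(r−g) = 8.4186/(0.074−0.011) = 133.6292
P₀ = 6.7920/(1+0.074)^1 + 8.3270/(1+0.074)^2 + 133.6292/(1+0.074)^2 = 129.3923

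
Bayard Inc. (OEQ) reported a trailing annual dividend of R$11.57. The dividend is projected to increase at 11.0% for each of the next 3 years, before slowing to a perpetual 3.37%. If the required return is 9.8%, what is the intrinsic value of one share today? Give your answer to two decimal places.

R$227.64

Two-stage DDM. Project D₁…D_3 at 0.11, terminal growth 0.0337, discount at r = 0.098.
D_1 = 12.8427
D_2 = 14.2554
D_3 = 15.8235
Terminal value at t=3: TV = D_4/(r−g) = 16.3567/(0.098−0.0337) = 254.3817
P₀ = 12.8427/(1+0.098)^1 + 14.2554/(1+0.098)^2 + 15.8235/(1+0.098)^3 + 254.3817/(1+0.098)^3 = 227.6412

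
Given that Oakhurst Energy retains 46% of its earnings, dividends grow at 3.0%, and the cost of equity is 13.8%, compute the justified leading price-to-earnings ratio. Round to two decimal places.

5.00

Payout ratio b = 1 − 0.46 = 0.54.
Justified leading P/E = b/(r−g) = 0.54/(0.138−0.03) = 5.0000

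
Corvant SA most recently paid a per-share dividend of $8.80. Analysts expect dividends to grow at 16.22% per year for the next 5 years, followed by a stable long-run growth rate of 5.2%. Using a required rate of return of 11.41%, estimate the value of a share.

Two-stage DDM. Project D₁…D_5 at 0.1622, terminal growth 0.052, discount at r = 0.1141.
D_1 = 10.2274
D_2 = 11.8862
D_3 = 13.8142
D_4 = 16.0548
D_5 = 18.6589
Terminal value at t=5: TV = D_6/(r−g) = 19.6292/(0.1141−0.052) = 316.0903
P₀ = 10.2274/(1+0.1141)^1 + 11.8862/(1+0.1141)^2 + 13.8142/(1+0.1141)^3 + 16.0548/(1+0.1141)^4 + 18.6589/(1+0.1141)^5 + 316.0903/(1+0.1141)^5 = 234.1957

$234.20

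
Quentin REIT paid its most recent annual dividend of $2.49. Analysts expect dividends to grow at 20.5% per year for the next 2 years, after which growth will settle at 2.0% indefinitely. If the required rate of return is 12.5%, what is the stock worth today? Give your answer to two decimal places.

$33.27

Two-stage DDM. Project D₁…D_2 at 0.205, terminal growth 0.02, discount at r = 0.125.
D_1 = 3.0005
D_2 = 3.6155
Terminal value at t=2: TV = D_3/(r−g) = 3.6879/(0.125−0.02) = 35.1224
P₀ = 3.0005/(1+0.125)^1 + 3.6155/(1+0.125)^2 + 35.1224/(1+0.125)^2 = 33.2748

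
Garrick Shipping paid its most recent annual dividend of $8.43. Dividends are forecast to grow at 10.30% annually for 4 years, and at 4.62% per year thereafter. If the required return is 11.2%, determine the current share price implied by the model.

$162.79

Two-stage DDM. Project D₁…D_4 at 0.103, terminal growth 0.0462, discount at r = 0.112.
D_1 = 9.2983
D_2 = 10.2560
D_3 = 11.3124
D_4 = 12.4776
Terminal value at t=4: TV = D_5/(r−g) = 13.0540/(0.112−0.0462) = 198.3894
P₀ = 9.2983/(1+0.112)^1 + 10.2560/(1+0.112)^2 + 11.3124/(1+0.112)^3 + 12.4776/(1+0.112)^4 + 198.3894/(1+0.112)^4 = 162.7908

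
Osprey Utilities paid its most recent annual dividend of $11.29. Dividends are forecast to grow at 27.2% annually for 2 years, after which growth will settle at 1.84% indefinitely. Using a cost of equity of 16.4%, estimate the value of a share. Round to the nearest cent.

Two-stage DDM. Project D₁…D_2 at 0.272, terminal growth 0.0184, discount at r = 0.164.
D_1 = 14.3609
D_2 = 18.2670
Terminal value at t=2: TV = D_3/(r−g) = 18.6032/(0.164−0.0184) = 127.7689
P₀ = 14.3609/(1+0.164)^1 + 18.2670/(1+0.164)^2 + 127.7689/(1+0.164)^2 = 120.1214

$120.12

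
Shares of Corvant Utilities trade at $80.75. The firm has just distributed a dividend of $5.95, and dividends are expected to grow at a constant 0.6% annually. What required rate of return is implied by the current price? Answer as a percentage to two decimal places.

Rearranging the constant-growth DDM: r = D₁/P₀ + g.
D₁ = 5.95 × (1 + 0.006) = 5.9857.
r = 5.9857 / 80.75 + 0.006 = 0.07413 + 0.006 = 0.08013

8.01%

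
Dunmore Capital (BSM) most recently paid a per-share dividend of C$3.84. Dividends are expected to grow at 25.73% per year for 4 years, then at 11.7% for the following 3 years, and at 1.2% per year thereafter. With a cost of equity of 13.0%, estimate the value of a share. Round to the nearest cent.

C$86.21

Three-stage DDM. Project D₁…D_7; terminal Gordon value at t=7 with g = 0.012; discount at r = 0.13.
D_1 = 4.8280
D_2 = 6.0703
D_3 = 7.6322
D_4 = 9.5959
D_5 = 10.7186
D_6 = 11.9727
D_7 = 13.3735
TV_7 = 13.5340/(0.13−0.012) = 114.6951
P₀ = Σ Dₜ/(1+r)ᵗ + TV_7/(1+r)^7 = 86.2067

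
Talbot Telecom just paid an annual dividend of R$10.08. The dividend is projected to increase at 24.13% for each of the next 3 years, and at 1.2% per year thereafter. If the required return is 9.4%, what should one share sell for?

Two-stage DDM. Project D₁…D_3 at 0.2413, terminal growth 0.012, discount at r = 0.094.
D_1 = 12.5123
D_2 = 15.5315
D_3 = 19.2793
Terminal value at t=3: TV = D_4/(r−g) = 19.5106/(0.094−0.012) = 237.9345
P₀ = 12.5123/(1+0.094)^1 + 15.5315/(1+0.094)^2 + 19.2793/(1+0.094)^3 + 237.9345/(1+0.094)^3 = 220.8600

R$220.86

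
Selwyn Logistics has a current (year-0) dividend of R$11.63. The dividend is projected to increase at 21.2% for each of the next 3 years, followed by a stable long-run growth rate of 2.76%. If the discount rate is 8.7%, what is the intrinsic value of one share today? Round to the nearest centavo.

R$322.44

Two-stage DDM. Project D₁…D_3 at 0.212, terminal growth 0.0276, discount at r = 0.087.
D_1 = 14.0956
D_2 = 17.0838
D_3 = 20.7056
Terminal value at t=3: TV = D_4/(r−g) = 21.2771/(0.087−0.0276) = 358.1997
P₀ = 14.0956/(1+0.087)^1 + 17.0838/(1+0.087)^2 + 20.7056/(1+0.087)^3 + 358.1997/(1+0.087)^3 = 322.4396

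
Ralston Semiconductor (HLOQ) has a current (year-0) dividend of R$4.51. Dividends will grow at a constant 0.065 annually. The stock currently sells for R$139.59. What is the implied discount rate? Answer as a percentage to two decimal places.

Rearranging the constant-growth DDM: r = D₁/P₀ + g.
D₁ = 4.51 × (1 + 0.065) = 4.8031.
r = 4.8031 / 139.59 + 0.065 = 0.03441 + 0.065 = 0.09941

9.94%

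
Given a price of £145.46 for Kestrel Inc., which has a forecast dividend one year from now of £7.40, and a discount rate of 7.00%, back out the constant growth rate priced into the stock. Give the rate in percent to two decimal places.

1.91%

From P₀ = D₁/(r − g), the implied growth is g = r − D₁/P₀.
g = 0.07 − 7.40/145.46 = 0.07 − 0.05087 = 0.01913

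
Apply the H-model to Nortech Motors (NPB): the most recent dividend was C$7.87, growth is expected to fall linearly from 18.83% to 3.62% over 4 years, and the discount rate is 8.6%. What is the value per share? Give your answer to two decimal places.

H-model: P₀ = D₀[(1+g_L) + H(g_S−g_L)]/(r−g_L), with H = 4/2 = 2.
P₀ = 7.87 × [(1+0.0362) + 2×(0.1883−0.0362)] / (0.086−0.0362)
   = 7.87 × 1.3404 / 0.0498 = 211.8263

C$211.83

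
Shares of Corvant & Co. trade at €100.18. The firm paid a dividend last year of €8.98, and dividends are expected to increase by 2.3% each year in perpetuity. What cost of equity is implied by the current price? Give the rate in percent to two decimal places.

Rearranging the constant-growth DDM: r = D₁/P₀ + g.
D₁ = 8.98 × (1 + 0.023) = 9.1865.
r = 9.1865 / 100.18 + 0.023 = 0.09170 + 0.023 = 0.11470

11.47%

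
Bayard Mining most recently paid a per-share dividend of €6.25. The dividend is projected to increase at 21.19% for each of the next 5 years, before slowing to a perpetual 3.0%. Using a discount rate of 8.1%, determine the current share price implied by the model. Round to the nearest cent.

€268.15

Two-stage DDM. Project D₁…D_5 at 0.2119, terminal growth 0.03, discount at r = 0.081.
D_1 = 7.5744
D_2 = 9.1794
D_3 = 11.1245
D_4 = 13.4818
D_5 = 16.3386
Terminal value at t=5: TV = D_6/(r−g) = 16.8287/(0.081−0.03) = 329.9750
P₀ = 7.5744/(1+0.081)^1 + 9.1794/(1+0.081)^2 + 11.1245/(1+0.081)^3 + 13.4818/(1+0.081)^4 + 16.3386/(1+0.081)^5 + 329.9750/(1+0.081)^5 = 268.1485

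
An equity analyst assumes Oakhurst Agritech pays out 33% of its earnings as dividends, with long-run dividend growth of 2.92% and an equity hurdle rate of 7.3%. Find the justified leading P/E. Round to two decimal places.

7.53

Justified leading P/E = b/(r−g) = 0.33/(0.073−0.0292) = 7.5342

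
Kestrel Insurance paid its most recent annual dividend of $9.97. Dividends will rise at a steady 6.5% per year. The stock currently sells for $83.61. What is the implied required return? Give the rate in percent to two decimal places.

19.20%

Rearranging the constant-growth DDM: r = D₁/P₀ + g.
D₁ = 9.97 × (1 + 0.065) = 10.6181.
r = 10.6181 / 83.61 + 0.065 = 0.12699 + 0.065 = 0.19199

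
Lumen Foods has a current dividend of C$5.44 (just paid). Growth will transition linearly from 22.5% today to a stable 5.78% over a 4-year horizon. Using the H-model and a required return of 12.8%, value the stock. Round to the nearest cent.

C$107.89

H-model: P₀ = D₀[(1+g_L) + H(g_S−g_L)]/(r−g_L), with H = 4/2 = 2.
P₀ = 5.44 × [(1+0.0578) + 2×(0.225−0.0578)] / (0.128−0.0578)
   = 5.44 × 1.3922 / 0.0702 = 107.8856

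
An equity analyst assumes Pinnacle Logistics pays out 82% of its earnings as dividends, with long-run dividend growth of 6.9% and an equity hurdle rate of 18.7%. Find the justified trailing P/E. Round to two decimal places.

7.43

Justified trailing P/E = b(1+g)/(r−g) = 0.82×(1+0.069)/(0.187−0.069) = 7.4286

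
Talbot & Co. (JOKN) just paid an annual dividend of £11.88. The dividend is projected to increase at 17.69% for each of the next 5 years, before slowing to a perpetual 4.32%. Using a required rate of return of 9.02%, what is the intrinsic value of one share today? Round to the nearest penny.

£461.76

Two-stage DDM. Project D₁…D_5 at 0.1769, terminal growth 0.0432, discount at r = 0.0902.
D_1 = 13.9816
D_2 = 16.4549
D_3 = 19.3658
D_4 = 22.7916
D_5 = 26.8234
Terminal value at t=5: TV = D_6/(r−g) = 27.9822/(0.0902−0.0432) = 595.3659
P₀ = 13.9816/(1+0.0902)^1 + 16.4549/(1+0.0902)^2 + 19.3658/(1+0.0902)^3 + 22.7916/(1+0.0902)^4 + 26.8234/(1+0.0902)^5 + 595.3659/(1+0.0902)^5 = 461.7591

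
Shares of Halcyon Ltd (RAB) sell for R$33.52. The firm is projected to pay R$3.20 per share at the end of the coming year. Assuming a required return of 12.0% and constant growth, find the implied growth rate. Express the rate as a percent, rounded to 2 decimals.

From P₀ = D₁/(r − g), the implied growth is g = r − D₁/P₀.
g = 0.12 − 3.20/33.52 = 0.12 − 0.09547 = 0.02453

2.45%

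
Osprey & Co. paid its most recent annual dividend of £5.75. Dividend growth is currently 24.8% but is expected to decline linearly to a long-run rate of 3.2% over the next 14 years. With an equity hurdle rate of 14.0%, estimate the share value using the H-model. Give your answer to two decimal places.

£135.44

H-model: P₀ = D₀[(1+g_L) + H(g_S−g_L)]/(r−g_L), with H = 14/2 = 7.
P₀ = 5.75 × [(1+0.032) + 7×(0.248−0.032)] / (0.14−0.032)
   = 5.75 × 2.5440 / 0.108 = 135.4444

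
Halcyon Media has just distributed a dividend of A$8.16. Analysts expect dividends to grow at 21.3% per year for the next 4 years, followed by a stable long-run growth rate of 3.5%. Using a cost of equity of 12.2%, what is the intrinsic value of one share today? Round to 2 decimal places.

A$172.43

Two-stage DDM. Project D₁…D_4 at 0.213, terminal growth 0.035, discount at r = 0.122.
D_1 = 9.8981
D_2 = 12.0064
D_3 = 14.5637
D_4 = 17.6658
Terminal value at t=4: TV = D_5/(r−g) = 18.2841/(0.122−0.035) = 210.1621
P₀ = 9.8981/(1+0.122)^1 + 12.0064/(1+0.122)^2 + 14.5637/(1+0.122)^3 + 17.6658/(1+0.122)^4 + 210.1621/(1+0.122)^4 = 172.4291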